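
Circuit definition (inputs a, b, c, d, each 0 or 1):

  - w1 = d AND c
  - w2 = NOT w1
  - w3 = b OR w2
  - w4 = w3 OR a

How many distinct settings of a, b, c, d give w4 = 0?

1

w4 = w3 OR a must be 0, so both w3 = 0 and a = 0.
Enumerating the 16 input combinations, 1 give w4 = 0 and 15 give w4 = 1.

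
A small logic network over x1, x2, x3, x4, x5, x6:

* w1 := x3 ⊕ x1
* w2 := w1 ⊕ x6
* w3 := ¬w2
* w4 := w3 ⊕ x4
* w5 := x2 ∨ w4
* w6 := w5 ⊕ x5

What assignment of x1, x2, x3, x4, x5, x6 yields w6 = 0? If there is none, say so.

w6 = w5 ⊕ x5 must be 0, so w5 and x5 are equal.
Check with x1=0 x2=0 x3=1 x4=0 x5=0 x6=0:
w1 = x3 ⊕ x1 = 1 ⊕ 0 = 1
w2 = w1 ⊕ x6 = 1 ⊕ 0 = 1
w3 = ¬w2 = ¬1 = 0
w4 = w3 ⊕ x4 = 0 ⊕ 0 = 0
w5 = x2 ∨ w4 = 0 ∨ 0 = 0
w6 = w5 ⊕ x5 = 0 ⊕ 0 = 0
So w6 = 0 as required.

x1=0 x2=0 x3=1 x4=0 x5=0 x6=0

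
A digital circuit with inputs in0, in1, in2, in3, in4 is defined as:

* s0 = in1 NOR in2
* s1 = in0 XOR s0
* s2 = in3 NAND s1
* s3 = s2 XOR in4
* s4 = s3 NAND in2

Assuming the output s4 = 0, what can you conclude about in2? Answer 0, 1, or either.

s4 = s3 NAND in2 must be 0, so both s3 = 1 and in2 = 1.
s3 = s2 XOR in4 must be 1, so s2 and in4 differ.
Every assignment with s4 = 0 has in2 = 1; there are 8 such assignment(s).

1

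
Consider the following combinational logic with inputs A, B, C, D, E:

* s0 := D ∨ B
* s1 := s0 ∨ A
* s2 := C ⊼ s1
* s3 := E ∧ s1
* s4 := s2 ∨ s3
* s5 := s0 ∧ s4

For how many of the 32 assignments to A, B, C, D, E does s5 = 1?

s5 = s0 ∧ s4 must be 1, so both s0 = 1 and s4 = 1.
s0 = D ∨ B must be 1, so at least one of D, B is 1.
s4 = s2 ∨ s3 must be 1, so at least one of s2, s3 is 1.
Enumerating the 32 input combinations, 18 give s5 = 1 and 14 give s5 = 0.

18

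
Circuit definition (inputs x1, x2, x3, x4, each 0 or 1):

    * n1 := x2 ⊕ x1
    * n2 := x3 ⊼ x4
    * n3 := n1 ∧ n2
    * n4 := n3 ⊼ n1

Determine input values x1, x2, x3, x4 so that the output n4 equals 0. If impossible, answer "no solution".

Check with x1=0, x2=1, x3=0, x4=1:
n1 = x2 ⊕ x1 = 1 ⊕ 0 = 1
n2 = x3 ⊼ x4 = 0 ⊼ 1 = 1
n3 = n1 ∧ n2 = 1 ∧ 1 = 1
n4 = n3 ⊼ n1 = 1 ⊼ 1 = 0
So n4 = 0 as required.

x1=0, x2=1, x3=0, x4=1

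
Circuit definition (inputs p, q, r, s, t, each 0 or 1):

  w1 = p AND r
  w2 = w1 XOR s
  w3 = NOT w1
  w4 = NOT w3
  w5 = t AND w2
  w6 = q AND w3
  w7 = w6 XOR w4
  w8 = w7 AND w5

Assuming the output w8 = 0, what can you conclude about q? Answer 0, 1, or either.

Both values of q occur among assignments with w8 = 0:
  q=0: p=0, q=0, r=0, s=0, t=0
  q=1: p=0, q=1, r=0, s=0, t=0

either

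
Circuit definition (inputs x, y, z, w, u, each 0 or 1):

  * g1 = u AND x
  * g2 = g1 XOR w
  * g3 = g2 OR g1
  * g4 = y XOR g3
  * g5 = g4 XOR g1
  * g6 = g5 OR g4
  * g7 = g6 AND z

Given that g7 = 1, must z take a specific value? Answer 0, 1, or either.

1

g7 = g6 AND z must be 1, so both g6 = 1 and z = 1.
g6 = g5 OR g4 must be 1, so at least one of g5, g4 is 1.
Every assignment with g7 = 1 has z = 1; there are 10 such assignment(s).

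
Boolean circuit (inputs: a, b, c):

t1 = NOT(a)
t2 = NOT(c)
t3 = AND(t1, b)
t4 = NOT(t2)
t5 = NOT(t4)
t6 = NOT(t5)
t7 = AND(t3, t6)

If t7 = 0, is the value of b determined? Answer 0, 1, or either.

either

Both values of b occur among assignments with t7 = 0:
  b=0: a=0, b=0, c=0
  b=1: a=0, b=1, c=0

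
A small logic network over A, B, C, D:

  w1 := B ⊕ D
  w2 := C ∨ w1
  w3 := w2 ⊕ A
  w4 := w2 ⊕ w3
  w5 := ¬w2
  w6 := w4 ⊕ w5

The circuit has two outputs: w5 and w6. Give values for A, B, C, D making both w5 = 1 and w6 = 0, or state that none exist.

Check with A=1 B=1 C=0 D=1:
w1 = B ⊕ D = 1 ⊕ 1 = 0
w2 = C ∨ w1 = 0 ∨ 0 = 0
w3 = w2 ⊕ A = 0 ⊕ 1 = 1
w4 = w2 ⊕ w3 = 0 ⊕ 1 = 1
w5 = ¬w2 = ¬0 = 1
w6 = w4 ⊕ w5 = 1 ⊕ 1 = 0
So w5 = 1 and w6 = 0.

A=1 B=1 C=0 D=1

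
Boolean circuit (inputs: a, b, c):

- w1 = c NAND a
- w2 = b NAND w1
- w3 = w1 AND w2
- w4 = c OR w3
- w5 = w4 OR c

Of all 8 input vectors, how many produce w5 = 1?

w5 = w4 OR c must be 1, so at least one of w4, c is 1.
Satisfying assignments:
  a=0, b=0, c=0
  a=0, b=0, c=1
  a=0, b=1, c=1
  a=1, b=0, c=0
  a=1, b=0, c=1
  a=1, b=1, c=1

6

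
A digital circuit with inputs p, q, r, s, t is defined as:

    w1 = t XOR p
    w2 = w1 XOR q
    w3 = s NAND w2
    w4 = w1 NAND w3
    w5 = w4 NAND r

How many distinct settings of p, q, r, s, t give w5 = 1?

22

w5 = w4 NAND r must be 1, so at least one of w4, r is 0.
Enumerating the 32 input combinations, 22 give w5 = 1 and 10 give w5 = 0.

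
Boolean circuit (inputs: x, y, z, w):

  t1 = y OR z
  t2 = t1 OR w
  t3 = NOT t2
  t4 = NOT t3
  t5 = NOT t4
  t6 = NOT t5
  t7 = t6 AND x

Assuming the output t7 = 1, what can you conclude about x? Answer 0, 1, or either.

1

t7 = t6 AND x must be 1, so both t6 = 1 and x = 1.
t6 = NOT t5 must be 1, so t5 = 0.
t5 = NOT t4 must be 0, so t4 = 1.
Every assignment with t7 = 1 has x = 1; there are 7 such assignment(s).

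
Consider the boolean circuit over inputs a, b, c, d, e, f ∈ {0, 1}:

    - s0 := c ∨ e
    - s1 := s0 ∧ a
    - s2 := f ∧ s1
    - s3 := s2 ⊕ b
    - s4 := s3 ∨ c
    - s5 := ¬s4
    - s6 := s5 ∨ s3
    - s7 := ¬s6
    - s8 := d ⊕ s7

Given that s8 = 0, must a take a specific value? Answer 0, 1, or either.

either

Both values of a occur among assignments with s8 = 0:
  a=0: a=0, b=0, c=0, d=0, e=0, f=0
  a=1: a=1, b=0, c=0, d=0, e=0, f=0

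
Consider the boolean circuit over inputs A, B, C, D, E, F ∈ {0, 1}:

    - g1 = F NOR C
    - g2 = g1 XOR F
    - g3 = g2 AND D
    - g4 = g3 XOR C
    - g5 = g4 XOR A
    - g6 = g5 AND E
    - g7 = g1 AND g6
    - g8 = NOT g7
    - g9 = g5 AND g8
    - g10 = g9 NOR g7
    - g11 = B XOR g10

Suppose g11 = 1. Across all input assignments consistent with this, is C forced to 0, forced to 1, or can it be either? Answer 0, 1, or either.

Both values of C occur among assignments with g11 = 1:
  C=0: A=0, B=0, C=0, D=0, E=0, F=0
  C=1: A=0, B=0, C=1, D=1, E=0, F=1

either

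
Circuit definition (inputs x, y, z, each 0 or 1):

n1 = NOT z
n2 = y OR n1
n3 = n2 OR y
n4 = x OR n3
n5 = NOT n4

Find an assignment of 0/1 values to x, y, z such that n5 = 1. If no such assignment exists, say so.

x=0 y=0 z=1

n5 = NOT n4 must be 1, so n4 = 0.
Check with x=0 y=0 z=1:
n1 = NOT z = NOT 1 = 0
n2 = y OR n1 = 0 OR 0 = 0
n3 = n2 OR y = 0 OR 0 = 0
n4 = x OR n3 = 0 OR 0 = 0
n5 = NOT n4 = NOT 0 = 1
So n5 = 1 as required.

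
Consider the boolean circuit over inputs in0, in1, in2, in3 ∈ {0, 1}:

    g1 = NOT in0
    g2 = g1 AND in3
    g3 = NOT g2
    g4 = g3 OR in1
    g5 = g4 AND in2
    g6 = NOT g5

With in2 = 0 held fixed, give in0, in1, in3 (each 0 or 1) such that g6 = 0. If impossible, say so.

With in2 = 0 fixed, none of the 8 settings of in0, in1, in3 give g6 = 0.
For example, with in0=1, in1=1, in3=1:
g1 = NOT in0 = NOT 1 = 0
g2 = g1 AND in3 = 0 AND 1 = 0
g3 = NOT g2 = NOT 0 = 1
g4 = g3 OR in1 = 1 OR 1 = 1
g5 = g4 AND in2 = 1 AND 0 = 0
g6 = NOT g5 = NOT 0 = 1
giving g6 = 1 ≠ 0.

no solution exists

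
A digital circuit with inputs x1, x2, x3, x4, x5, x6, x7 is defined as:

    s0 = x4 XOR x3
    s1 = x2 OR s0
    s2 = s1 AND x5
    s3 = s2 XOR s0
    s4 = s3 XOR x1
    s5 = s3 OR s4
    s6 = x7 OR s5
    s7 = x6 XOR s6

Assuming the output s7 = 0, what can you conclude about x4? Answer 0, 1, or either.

either

Both values of x4 occur among assignments with s7 = 0:
  x4=0: x1=0, x2=0, x3=0, x4=0, x5=0, x6=0, x7=0
  x4=1: x1=0, x2=0, x3=0, x4=1, x5=0, x6=1, x7=0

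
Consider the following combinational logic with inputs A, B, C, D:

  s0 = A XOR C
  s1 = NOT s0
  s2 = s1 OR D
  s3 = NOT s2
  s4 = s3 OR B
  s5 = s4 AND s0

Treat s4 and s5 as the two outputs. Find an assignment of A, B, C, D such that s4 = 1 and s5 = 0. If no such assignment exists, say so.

A=1 B=1 C=1 D=1

Check with A=1 B=1 C=1 D=1:
s0 = A XOR C = 1 XOR 1 = 0
s1 = NOT s0 = NOT 0 = 1
s2 = s1 OR D = 1 OR 1 = 1
s3 = NOT s2 = NOT 1 = 0
s4 = s3 OR B = 0 OR 1 = 1
s5 = s4 AND s0 = 1 AND 0 = 0
So s4 = 1 and s5 = 0.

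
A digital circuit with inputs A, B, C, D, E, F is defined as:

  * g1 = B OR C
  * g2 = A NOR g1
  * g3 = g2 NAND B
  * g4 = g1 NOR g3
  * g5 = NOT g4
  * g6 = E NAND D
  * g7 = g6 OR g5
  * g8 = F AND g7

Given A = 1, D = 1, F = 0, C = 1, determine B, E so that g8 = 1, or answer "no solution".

With A = 1, D = 1, F = 0, C = 1 fixed, none of the 4 settings of B, E give g8 = 1.
For example, with B=1, E=0:
g1 = B OR C = 1 OR 1 = 1
g2 = A NOR g1 = 1 NOR 1 = 0
g3 = g2 NAND B = 0 NAND 1 = 1
g4 = g1 NOR g3 = 1 NOR 1 = 0
g5 = NOT g4 = NOT 0 = 1
g6 = E NAND D = 0 NAND 1 = 1
g7 = g6 OR g5 = 1 OR 1 = 1
g8 = F AND g7 = 0 AND 1 = 0
giving g8 = 0 ≠ 1.

no solution exists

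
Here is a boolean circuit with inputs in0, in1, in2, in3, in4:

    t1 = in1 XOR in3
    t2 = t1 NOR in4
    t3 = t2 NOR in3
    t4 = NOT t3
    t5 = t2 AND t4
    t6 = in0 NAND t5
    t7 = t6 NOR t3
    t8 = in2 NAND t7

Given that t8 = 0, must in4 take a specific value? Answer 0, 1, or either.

t8 = in2 NAND t7 must be 0, so both in2 = 1 and t7 = 1.
Every assignment with t8 = 0 has in4 = 0; there are 2 such assignment(s).
  in0=1, in1=0, in2=1, in3=0, in4=0
  in0=1, in1=1, in2=1, in3=1, in4=0

0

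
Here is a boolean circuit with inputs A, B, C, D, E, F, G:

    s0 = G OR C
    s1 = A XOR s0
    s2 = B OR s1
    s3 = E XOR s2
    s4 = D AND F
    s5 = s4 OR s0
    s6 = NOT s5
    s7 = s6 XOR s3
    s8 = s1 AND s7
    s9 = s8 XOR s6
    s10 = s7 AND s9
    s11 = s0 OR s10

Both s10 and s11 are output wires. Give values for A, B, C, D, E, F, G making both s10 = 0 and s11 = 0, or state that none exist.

A=1, B=0, C=0, D=1, E=1, F=1, G=0

Check with A=1, B=0, C=0, D=1, E=1, F=1, G=0:
s0 = G OR C = 0 OR 0 = 0
s1 = A XOR s0 = 1 XOR 0 = 1
s2 = B OR s1 = 0 OR 1 = 1
s3 = E XOR s2 = 1 XOR 1 = 0
s4 = D AND F = 1 AND 1 = 1
s5 = s4 OR s0 = 1 OR 0 = 1
s6 = NOT s5 = NOT 1 = 0
s7 = s6 XOR s3 = 0 XOR 0 = 0
s8 = s1 AND s7 = 1 AND 0 = 0
s9 = s8 XOR s6 = 0 XOR 0 = 0
s10 = s7 AND s9 = 0 AND 0 = 0
s11 = s0 OR s10 = 0 OR 0 = 0
So s10 = 0 and s11 = 0.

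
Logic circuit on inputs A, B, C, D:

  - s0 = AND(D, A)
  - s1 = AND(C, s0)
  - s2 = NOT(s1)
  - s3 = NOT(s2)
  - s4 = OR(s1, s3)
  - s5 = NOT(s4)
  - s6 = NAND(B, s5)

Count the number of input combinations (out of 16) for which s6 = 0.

7

s6 = NAND(B, s5) must be 0, so both B = 1 and s5 = 1.
s5 = NOT(s4) must be 1, so s4 = 0.
Enumerating the 16 input combinations, 7 give s6 = 0 and 9 give s6 = 1.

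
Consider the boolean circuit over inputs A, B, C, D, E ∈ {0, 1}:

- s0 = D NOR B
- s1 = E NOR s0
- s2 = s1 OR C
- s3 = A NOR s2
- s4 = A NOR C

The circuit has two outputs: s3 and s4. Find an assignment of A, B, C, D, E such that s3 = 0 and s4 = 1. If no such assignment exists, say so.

A=0 B=1 C=0 D=1 E=0

Check with A=0 B=1 C=0 D=1 E=0:
s0 = D NOR B = 1 NOR 1 = 0
s1 = E NOR s0 = 0 NOR 0 = 1
s2 = s1 OR C = 1 OR 0 = 1
s3 = A NOR s2 = 0 NOR 1 = 0
s4 = A NOR C = 0 NOR 0 = 1
So s3 = 0 and s4 = 1.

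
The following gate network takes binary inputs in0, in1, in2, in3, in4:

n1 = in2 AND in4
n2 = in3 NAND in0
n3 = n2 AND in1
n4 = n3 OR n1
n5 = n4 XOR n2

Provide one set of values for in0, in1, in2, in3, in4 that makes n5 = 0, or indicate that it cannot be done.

in0=0, in1=1, in2=1, in3=1, in4=0

n5 = n4 XOR n2 must be 0, so n4 and n2 are equal.
Check with in0=0, in1=1, in2=1, in3=1, in4=0:
n1 = in2 AND in4 = 1 AND 0 = 0
n2 = in3 NAND in0 = 1 NAND 0 = 1
n3 = n2 AND in1 = 1 AND 1 = 1
n4 = n3 OR n1 = 1 OR 0 = 1
n5 = n4 XOR n2 = 1 XOR 1 = 0
So n5 = 0 as required.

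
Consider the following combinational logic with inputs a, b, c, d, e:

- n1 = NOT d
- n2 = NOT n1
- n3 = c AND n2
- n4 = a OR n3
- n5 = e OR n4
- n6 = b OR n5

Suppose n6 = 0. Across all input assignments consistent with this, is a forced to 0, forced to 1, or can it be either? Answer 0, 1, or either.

n6 = b OR n5 must be 0, so both b = 0 and n5 = 0.
Every assignment with n6 = 0 has a = 0; there are 3 such assignment(s).
  a=0, b=0, c=0, d=0, e=0
  a=0, b=0, c=0, d=1, e=0
  a=0, b=0, c=1, d=0, e=0

0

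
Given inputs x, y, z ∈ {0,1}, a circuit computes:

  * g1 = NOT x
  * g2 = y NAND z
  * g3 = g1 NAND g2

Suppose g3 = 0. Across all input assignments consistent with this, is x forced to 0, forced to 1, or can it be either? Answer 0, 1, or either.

0

g3 = g1 NAND g2 must be 0, so both g1 = 1 and g2 = 1.
Every assignment with g3 = 0 has x = 0; there are 3 such assignment(s).
  x=0, y=0, z=0
  x=0, y=0, z=1
  x=0, y=1, z=0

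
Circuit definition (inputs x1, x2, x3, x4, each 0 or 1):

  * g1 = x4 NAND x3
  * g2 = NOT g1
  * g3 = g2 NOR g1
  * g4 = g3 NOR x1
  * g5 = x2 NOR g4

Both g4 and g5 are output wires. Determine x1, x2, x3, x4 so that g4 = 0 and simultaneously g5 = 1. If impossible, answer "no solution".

x1=1 x2=0 x3=1 x4=1

Check with x1=1 x2=0 x3=1 x4=1:
g1 = x4 NAND x3 = 1 NAND 1 = 0
g2 = NOT g1 = NOT 0 = 1
g3 = g2 NOR g1 = 1 NOR 0 = 0
g4 = g3 NOR x1 = 0 NOR 1 = 0
g5 = x2 NOR g4 = 0 NOR 0 = 1
So g4 = 0 and g5 = 1.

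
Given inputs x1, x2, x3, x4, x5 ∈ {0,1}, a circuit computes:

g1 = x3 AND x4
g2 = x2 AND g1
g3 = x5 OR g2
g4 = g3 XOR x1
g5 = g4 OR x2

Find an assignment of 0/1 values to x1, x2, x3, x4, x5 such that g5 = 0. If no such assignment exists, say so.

x1=0, x2=0, x3=0, x4=1, x5=0

Check with x1=0, x2=0, x3=0, x4=1, x5=0:
g1 = x3 AND x4 = 0 AND 1 = 0
g2 = x2 AND g1 = 0 AND 0 = 0
g3 = x5 OR g2 = 0 OR 0 = 0
g4 = g3 XOR x1 = 0 XOR 0 = 0
g5 = g4 OR x2 = 0 OR 0 = 0
So g5 = 0 as required.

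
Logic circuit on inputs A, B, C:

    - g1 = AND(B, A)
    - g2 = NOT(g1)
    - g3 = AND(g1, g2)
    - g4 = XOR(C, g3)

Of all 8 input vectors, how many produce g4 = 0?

4

g4 = XOR(C, g3) must be 0, so C and g3 are equal.
Enumerating the 8 input combinations, 4 give g4 = 0 and 4 give g4 = 1.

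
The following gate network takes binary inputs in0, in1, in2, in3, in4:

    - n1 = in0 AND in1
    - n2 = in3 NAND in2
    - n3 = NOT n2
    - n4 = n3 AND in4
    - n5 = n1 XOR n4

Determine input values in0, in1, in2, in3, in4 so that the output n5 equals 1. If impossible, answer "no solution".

Check with in0=0, in1=0, in2=1, in3=1, in4=1:
n1 = in0 AND in1 = 0 AND 0 = 0
n2 = in3 NAND in2 = 1 NAND 1 = 0
n3 = NOT n2 = NOT 0 = 1
n4 = n3 AND in4 = 1 AND 1 = 1
n5 = n1 XOR n4 = 0 XOR 1 = 1
So n5 = 1 as required.

in0=0, in1=0, in2=1, in3=1, in4=1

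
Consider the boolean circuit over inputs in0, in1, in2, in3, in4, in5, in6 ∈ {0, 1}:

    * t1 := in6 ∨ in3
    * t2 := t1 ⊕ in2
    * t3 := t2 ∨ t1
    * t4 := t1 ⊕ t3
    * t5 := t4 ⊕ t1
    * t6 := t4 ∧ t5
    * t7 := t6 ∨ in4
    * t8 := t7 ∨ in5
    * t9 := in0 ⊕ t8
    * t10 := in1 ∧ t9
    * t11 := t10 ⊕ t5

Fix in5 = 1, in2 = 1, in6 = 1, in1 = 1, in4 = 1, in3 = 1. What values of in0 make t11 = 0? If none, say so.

Check with in5 = 1, in2 = 1, in6 = 1, in1 = 1, in4 = 1, in3 = 1 and in0=0:
t1 = in6 ∨ in3 = 1 ∨ 1 = 1
t2 = t1 ⊕ in2 = 1 ⊕ 1 = 0
t3 = t2 ∨ t1 = 0 ∨ 1 = 1
t4 = t1 ⊕ t3 = 1 ⊕ 1 = 0
t5 = t4 ⊕ t1 = 0 ⊕ 1 = 1
t6 = t4 ∧ t5 = 0 ∧ 1 = 0
t7 = t6 ∨ in4 = 0 ∨ 1 = 1
t8 = t7 ∨ in5 = 1 ∨ 1 = 1
t9 = in0 ⊕ t8 = 0 ⊕ 1 = 1
t10 = in1 ∧ t9 = 1 ∧ 1 = 1
t11 = t10 ⊕ t5 = 1 ⊕ 1 = 0
So t11 = 0.

in0=0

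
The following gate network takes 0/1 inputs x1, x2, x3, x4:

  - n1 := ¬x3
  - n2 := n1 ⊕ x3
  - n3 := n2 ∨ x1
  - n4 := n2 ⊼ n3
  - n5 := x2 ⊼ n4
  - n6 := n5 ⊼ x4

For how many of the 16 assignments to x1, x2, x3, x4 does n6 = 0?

n6 = n5 ⊼ x4 must be 0, so both n5 = 1 and x4 = 1.
n5 = x2 ⊼ n4 must be 1, so at least one of x2, n4 is 0.
Enumerating the 16 input combinations, 8 give n6 = 0 and 8 give n6 = 1.

8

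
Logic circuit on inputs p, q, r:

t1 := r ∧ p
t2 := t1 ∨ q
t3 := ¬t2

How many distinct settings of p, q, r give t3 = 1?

3

t3 = ¬t2 must be 1, so t2 = 0.
t2 = t1 ∨ q must be 0, so both t1 = 0 and q = 0.
Satisfying assignments:
  p=0, q=0, r=0
  p=0, q=0, r=1
  p=1, q=0, r=0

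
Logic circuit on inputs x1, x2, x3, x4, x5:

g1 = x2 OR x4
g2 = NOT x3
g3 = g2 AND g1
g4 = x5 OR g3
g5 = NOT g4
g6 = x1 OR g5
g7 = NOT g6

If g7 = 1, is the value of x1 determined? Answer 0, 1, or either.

g7 = NOT g6 must be 1, so g6 = 0.
g6 = x1 OR g5 must be 0, so both x1 = 0 and g5 = 0.
g5 = NOT g4 must be 0, so g4 = 1.
Every assignment with g7 = 1 has x1 = 0; there are 11 such assignment(s).

0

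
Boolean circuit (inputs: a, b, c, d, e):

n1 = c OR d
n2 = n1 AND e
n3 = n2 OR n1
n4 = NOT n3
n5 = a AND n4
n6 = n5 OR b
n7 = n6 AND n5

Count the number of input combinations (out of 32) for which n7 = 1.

n7 = n6 AND n5 must be 1, so both n6 = 1 and n5 = 1.
n6 = n5 OR b must be 1, so at least one of n5, b is 1.
n5 = a AND n4 must be 1, so both a = 1 and n4 = 1.
Enumerating the 32 input combinations, 4 give n7 = 1 and 28 give n7 = 0.

4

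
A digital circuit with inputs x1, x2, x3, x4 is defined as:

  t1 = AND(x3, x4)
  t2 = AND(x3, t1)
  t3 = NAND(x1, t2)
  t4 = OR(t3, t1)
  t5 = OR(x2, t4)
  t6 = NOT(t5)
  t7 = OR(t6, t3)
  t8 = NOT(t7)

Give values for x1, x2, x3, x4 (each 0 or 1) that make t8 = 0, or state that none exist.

x1=0, x2=1, x3=0, x4=1

t8 = NOT(t7) must be 0, so t7 = 1.
Check with x1=0, x2=1, x3=0, x4=1:
t1 = AND(x3, x4) = AND(0, 1) = 0
t2 = AND(x3, t1) = AND(0, 0) = 0
t3 = NAND(x1, t2) = NAND(0, 0) = 1
t4 = OR(t3, t1) = OR(1, 0) = 1
t5 = OR(x2, t4) = OR(1, 1) = 1
t6 = NOT(t5) = NOT 1 = 0
t7 = OR(t6, t3) = OR(0, 1) = 1
t8 = NOT(t7) = NOT 1 = 0
So t8 = 0 as required.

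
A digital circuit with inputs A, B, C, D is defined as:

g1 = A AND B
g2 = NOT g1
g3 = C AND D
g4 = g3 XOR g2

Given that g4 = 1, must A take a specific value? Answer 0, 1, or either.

either

Both values of A occur among assignments with g4 = 1:
  A=0: A=0, B=0, C=0, D=0
  A=1: A=1, B=0, C=0, D=0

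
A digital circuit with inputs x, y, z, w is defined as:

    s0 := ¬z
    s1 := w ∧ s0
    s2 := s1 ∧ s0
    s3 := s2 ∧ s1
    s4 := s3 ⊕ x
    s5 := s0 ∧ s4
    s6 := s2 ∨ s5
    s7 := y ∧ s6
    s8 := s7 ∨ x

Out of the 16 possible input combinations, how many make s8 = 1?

9

s8 = s7 ∨ x must be 1, so at least one of s7, x is 1.
Enumerating the 16 input combinations, 9 give s8 = 1 and 7 give s8 = 0.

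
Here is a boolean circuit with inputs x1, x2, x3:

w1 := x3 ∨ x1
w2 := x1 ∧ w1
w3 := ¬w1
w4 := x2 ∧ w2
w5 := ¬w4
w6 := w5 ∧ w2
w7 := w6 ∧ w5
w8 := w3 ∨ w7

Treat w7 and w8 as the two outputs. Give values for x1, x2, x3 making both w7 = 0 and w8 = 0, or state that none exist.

Check with x1=1 x2=1 x3=0:
w1 = x3 ∨ x1 = 0 ∨ 1 = 1
w2 = x1 ∧ w1 = 1 ∧ 1 = 1
w3 = ¬w1 = ¬1 = 0
w4 = x2 ∧ w2 = 1 ∧ 1 = 1
w5 = ¬w4 = ¬1 = 0
w6 = w5 ∧ w2 = 0 ∧ 1 = 0
w7 = w6 ∧ w5 = 0 ∧ 0 = 0
w8 = w3 ∨ w7 = 0 ∨ 0 = 0
So w7 = 0 and w8 = 0.

x1=1 x2=1 x3=0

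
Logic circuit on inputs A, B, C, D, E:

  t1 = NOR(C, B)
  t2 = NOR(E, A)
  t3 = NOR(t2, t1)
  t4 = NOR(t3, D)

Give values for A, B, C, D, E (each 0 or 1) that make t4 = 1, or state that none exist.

A=0 B=1 C=0 D=0 E=0

t4 = NOR(t3, D) must be 1, so both t3 = 0 and D = 0.
t3 = NOR(t2, t1) must be 0, so at least one of t2, t1 is 1.
Check with A=0 B=1 C=0 D=0 E=0:
t1 = NOR(C, B) = NOR(0, 1) = 0
t2 = NOR(E, A) = NOR(0, 0) = 1
t3 = NOR(t2, t1) = NOR(1, 0) = 0
t4 = NOR(t3, D) = NOR(0, 0) = 1
So t4 = 1 as required.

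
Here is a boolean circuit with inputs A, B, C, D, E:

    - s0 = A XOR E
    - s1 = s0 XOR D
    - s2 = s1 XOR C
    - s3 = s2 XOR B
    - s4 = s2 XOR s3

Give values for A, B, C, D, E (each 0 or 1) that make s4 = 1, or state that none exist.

s4 = s2 XOR s3 must be 1, so s2 and s3 differ.
Check with A=1, B=1, C=1, D=0, E=0:
s0 = A XOR E = 1 XOR 0 = 1
s1 = s0 XOR D = 1 XOR 0 = 1
s2 = s1 XOR C = 1 XOR 1 = 0
s3 = s2 XOR B = 0 XOR 1 = 1
s4 = s2 XOR s3 = 0 XOR 1 = 1
So s4 = 1 as required.

A=1, B=1, C=1, D=0, E=0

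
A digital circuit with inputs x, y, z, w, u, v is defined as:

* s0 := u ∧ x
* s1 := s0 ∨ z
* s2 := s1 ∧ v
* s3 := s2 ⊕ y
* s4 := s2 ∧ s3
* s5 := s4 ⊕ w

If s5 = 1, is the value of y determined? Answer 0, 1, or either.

either

Both values of y occur among assignments with s5 = 1:
  y=0: x=0, y=0, z=0, w=1, u=0, v=0
  y=1: x=0, y=1, z=0, w=1, u=0, v=0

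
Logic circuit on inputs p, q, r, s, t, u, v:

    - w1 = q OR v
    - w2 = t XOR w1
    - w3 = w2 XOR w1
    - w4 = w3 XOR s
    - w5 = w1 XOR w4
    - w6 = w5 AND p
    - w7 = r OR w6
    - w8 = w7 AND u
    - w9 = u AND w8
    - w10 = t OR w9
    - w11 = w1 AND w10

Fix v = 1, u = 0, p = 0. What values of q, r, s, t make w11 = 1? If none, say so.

q=0, r=0, s=1, t=1

w11 = w1 AND w10 must be 1, so both w1 = 1 and w10 = 1.
w1 = q OR v must be 1, so at least one of q, v is 1.
Check with v = 1, u = 0, p = 0 and q=0, r=0, s=1, t=1:
w1 = q OR v = 0 OR 1 = 1
w2 = t XOR w1 = 1 XOR 1 = 0
w3 = w2 XOR w1 = 0 XOR 1 = 1
w4 = w3 XOR s = 1 XOR 1 = 0
w5 = w1 XOR w4 = 1 XOR 0 = 1
w6 = w5 AND p = 1 AND 0 = 0
w7 = r OR w6 = 0 OR 0 = 0
w8 = w7 AND u = 0 AND 0 = 0
w9 = u AND w8 = 0 AND 0 = 0
w10 = t OR w9 = 1 OR 0 = 1
w11 = w1 AND w10 = 1 AND 1 = 1
So w11 = 1.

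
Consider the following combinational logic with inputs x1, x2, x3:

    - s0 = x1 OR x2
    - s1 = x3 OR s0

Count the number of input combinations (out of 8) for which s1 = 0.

s1 = x3 OR s0 must be 0, so both x3 = 0 and s0 = 0.
Enumerating the 8 input combinations, 1 give s1 = 0 and 7 give s1 = 1.

1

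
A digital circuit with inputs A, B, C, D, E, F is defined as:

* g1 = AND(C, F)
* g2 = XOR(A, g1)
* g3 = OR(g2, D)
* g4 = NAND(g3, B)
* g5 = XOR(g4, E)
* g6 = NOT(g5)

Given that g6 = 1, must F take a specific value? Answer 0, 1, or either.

Both values of F occur among assignments with g6 = 1:
  F=0: A=0, B=0, C=0, D=0, E=1, F=0
  F=1: A=0, B=0, C=0, D=0, E=1, F=1

either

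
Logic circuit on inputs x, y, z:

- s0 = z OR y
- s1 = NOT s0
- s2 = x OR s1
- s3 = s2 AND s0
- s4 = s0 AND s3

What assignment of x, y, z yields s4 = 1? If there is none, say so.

x=1, y=0, z=1

s4 = s0 AND s3 must be 1, so both s0 = 1 and s3 = 1.
s0 = z OR y must be 1, so at least one of z, y is 1.
Check with x=1, y=0, z=1:
s0 = z OR y = 1 OR 0 = 1
s1 = NOT s0 = NOT 1 = 0
s2 = x OR s1 = 1 OR 0 = 1
s3 = s2 AND s0 = 1 AND 1 = 1
s4 = s0 AND s3 = 1 AND 1 = 1
So s4 = 1 as required.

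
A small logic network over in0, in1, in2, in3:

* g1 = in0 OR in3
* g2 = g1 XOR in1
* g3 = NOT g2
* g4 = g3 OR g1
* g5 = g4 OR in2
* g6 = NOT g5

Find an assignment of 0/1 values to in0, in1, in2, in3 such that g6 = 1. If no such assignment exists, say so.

in0=0 in1=1 in2=0 in3=0

Check with in0=0 in1=1 in2=0 in3=0:
g1 = in0 OR in3 = 0 OR 0 = 0
g2 = g1 XOR in1 = 0 XOR 1 = 1
g3 = NOT g2 = NOT 1 = 0
g4 = g3 OR g1 = 0 OR 0 = 0
g5 = g4 OR in2 = 0 OR 0 = 0
g6 = NOT g5 = NOT 0 = 1
So g6 = 1 as required.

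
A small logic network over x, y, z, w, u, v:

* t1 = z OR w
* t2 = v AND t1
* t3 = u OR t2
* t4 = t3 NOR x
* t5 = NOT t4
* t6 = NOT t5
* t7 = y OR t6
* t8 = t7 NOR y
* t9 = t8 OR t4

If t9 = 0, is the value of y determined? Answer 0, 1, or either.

1

t9 = t8 OR t4 must be 0, so both t8 = 0 and t4 = 0.
Every assignment with t9 = 0 has y = 1; there are 27 such assignment(s).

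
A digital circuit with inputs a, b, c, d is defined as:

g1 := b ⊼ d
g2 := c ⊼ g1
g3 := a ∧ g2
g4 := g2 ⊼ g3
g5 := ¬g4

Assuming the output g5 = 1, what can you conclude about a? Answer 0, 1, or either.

1

g5 = ¬g4 must be 1, so g4 = 0.
g4 = g2 ⊼ g3 must be 0, so both g2 = 1 and g3 = 1.
Every assignment with g5 = 1 has a = 1; there are 5 such assignment(s).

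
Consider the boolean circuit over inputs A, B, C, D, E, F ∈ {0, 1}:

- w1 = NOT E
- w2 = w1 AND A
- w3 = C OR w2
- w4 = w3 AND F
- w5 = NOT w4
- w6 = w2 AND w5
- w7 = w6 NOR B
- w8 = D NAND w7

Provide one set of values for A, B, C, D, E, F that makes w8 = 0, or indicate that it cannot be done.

w8 = D NAND w7 must be 0, so both D = 1 and w7 = 1.
w7 = w6 NOR B must be 1, so both w6 = 0 and B = 0.
Check with A=0 B=0 C=0 D=1 E=1 F=1:
w1 = NOT E = NOT 1 = 0
w2 = w1 AND A = 0 AND 0 = 0
w3 = C OR w2 = 0 OR 0 = 0
w4 = w3 AND F = 0 AND 1 = 0
w5 = NOT w4 = NOT 0 = 1
w6 = w2 AND w5 = 0 AND 1 = 0
w7 = w6 NOR B = 0 NOR 0 = 1
w8 = D NAND w7 = 1 NAND 1 = 0
So w8 = 0 as required.

A=0 B=0 C=0 D=1 E=1 F=1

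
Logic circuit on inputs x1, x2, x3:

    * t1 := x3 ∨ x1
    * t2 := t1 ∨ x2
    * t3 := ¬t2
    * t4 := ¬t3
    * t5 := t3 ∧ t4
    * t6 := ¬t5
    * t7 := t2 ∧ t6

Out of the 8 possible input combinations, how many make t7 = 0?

t7 = t2 ∧ t6 must be 0, so at least one of t2, t6 is 0.
Satisfying assignments:
  x1=0, x2=0, x3=0

1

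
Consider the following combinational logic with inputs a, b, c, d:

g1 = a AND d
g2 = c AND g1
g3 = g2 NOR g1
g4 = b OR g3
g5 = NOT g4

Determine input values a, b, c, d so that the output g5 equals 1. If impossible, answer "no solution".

g5 = NOT g4 must be 1, so g4 = 0.
Check with a=1 b=0 c=0 d=1:
g1 = a AND d = 1 AND 1 = 1
g2 = c AND g1 = 0 AND 1 = 0
g3 = g2 NOR g1 = 0 NOR 1 = 0
g4 = b OR g3 = 0 OR 0 = 0
g5 = NOT g4 = NOT 0 = 1
So g5 = 1 as required.

a=1 b=0 c=0 d=1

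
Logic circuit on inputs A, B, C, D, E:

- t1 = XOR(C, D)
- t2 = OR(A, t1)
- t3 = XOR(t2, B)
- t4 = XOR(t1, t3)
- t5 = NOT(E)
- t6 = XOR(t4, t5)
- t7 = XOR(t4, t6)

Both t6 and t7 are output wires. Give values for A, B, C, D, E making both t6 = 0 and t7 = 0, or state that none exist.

Check with A=1, B=0, C=1, D=0, E=1:
t1 = XOR(C, D) = XOR(1, 0) = 1
t2 = OR(A, t1) = OR(1, 1) = 1
t3 = XOR(t2, B) = XOR(1, 0) = 1
t4 = XOR(t1, t3) = XOR(1, 1) = 0
t5 = NOT(E) = NOT 1 = 0
t6 = XOR(t4, t5) = XOR(0, 0) = 0
t7 = XOR(t4, t6) = XOR(0, 0) = 0
So t6 = 0 and t7 = 0.

A=1, B=0, C=1, D=0, E=1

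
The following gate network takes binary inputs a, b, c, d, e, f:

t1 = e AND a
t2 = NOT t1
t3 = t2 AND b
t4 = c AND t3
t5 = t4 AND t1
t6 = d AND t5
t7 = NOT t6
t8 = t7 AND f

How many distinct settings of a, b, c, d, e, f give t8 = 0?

t8 = t7 AND f must be 0, so at least one of t7, f is 0.
Enumerating the 64 input combinations, 32 give t8 = 0 and 32 give t8 = 1.

32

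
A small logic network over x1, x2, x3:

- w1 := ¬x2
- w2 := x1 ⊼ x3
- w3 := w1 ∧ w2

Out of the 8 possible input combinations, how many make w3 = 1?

3

w3 = w1 ∧ w2 must be 1, so both w1 = 1 and w2 = 1.
w1 = ¬x2 must be 1, so x2 = 0.
w2 = x1 ⊼ x3 must be 1, so at least one of x1, x3 is 0.
Satisfying assignments:
  x1=0, x2=0, x3=0
  x1=0, x2=0, x3=1
  x1=1, x2=0, x3=0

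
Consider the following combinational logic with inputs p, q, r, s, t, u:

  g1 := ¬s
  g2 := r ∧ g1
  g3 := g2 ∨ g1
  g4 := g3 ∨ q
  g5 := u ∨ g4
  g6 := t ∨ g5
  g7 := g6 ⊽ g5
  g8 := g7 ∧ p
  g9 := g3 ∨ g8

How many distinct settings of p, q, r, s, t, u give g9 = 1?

g9 = g3 ∨ g8 must be 1, so at least one of g3, g8 is 1.
Enumerating the 64 input combinations, 34 give g9 = 1 and 30 give g9 = 0.

34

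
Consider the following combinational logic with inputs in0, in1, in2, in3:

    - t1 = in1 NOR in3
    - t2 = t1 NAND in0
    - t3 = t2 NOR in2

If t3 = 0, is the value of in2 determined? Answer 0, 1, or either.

either

Both values of in2 occur among assignments with t3 = 0:
  in2=0: in0=0, in1=0, in2=0, in3=0
  in2=1: in0=0, in1=0, in2=1, in3=0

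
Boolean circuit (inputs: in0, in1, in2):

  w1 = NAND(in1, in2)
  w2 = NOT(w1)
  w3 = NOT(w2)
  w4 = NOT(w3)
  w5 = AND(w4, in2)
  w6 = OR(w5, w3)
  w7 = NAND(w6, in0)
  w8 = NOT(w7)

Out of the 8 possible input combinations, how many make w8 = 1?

w8 = NOT(w7) must be 1, so w7 = 0.
Enumerating the 8 input combinations, 4 give w8 = 1 and 4 give w8 = 0.

4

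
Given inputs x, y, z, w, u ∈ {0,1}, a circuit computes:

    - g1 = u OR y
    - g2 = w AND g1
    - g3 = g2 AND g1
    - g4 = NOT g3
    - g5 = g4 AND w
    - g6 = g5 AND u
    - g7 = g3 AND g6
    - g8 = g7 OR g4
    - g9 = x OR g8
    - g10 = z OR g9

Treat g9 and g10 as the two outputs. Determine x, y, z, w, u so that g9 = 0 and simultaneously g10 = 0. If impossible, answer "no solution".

Check with x=0, y=1, z=0, w=1, u=0:
g1 = u OR y = 0 OR 1 = 1
g2 = w AND g1 = 1 AND 1 = 1
g3 = g2 AND g1 = 1 AND 1 = 1
g4 = NOT g3 = NOT 1 = 0
g5 = g4 AND w = 0 AND 1 = 0
g6 = g5 AND u = 0 AND 0 = 0
g7 = g3 AND g6 = 1 AND 0 = 0
g8 = g7 OR g4 = 0 OR 0 = 0
g9 = x OR g8 = 0 OR 0 = 0
g10 = z OR g9 = 0 OR 0 = 0
So g9 = 0 and g10 = 0.

x=0, y=1, z=0, w=1, u=0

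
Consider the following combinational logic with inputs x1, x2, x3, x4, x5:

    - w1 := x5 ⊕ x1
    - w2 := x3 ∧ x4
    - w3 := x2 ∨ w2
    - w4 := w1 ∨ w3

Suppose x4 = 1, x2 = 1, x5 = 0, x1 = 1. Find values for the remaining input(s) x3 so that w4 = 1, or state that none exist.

x3=0

w4 = w1 ∨ w3 must be 1, so at least one of w1, w3 is 1.
Check with x4 = 1, x2 = 1, x5 = 0, x1 = 1 and x3=0:
w1 = x5 ⊕ x1 = 0 ⊕ 1 = 1
w2 = x3 ∧ x4 = 0 ∧ 1 = 0
w3 = x2 ∨ w2 = 1 ∨ 0 = 1
w4 = w1 ∨ w3 = 1 ∨ 1 = 1
So w4 = 1.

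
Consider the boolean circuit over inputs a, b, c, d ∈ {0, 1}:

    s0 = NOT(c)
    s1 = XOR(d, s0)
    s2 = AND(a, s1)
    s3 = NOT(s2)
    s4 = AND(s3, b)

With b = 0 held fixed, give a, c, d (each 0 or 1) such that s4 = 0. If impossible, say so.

s4 = AND(s3, b) must be 0, so at least one of s3, b is 0.
Check with b = 0 and a=0, c=1, d=1:
s0 = NOT(c) = NOT 1 = 0
s1 = XOR(d, s0) = XOR(1, 0) = 1
s2 = AND(a, s1) = AND(0, 1) = 0
s3 = NOT(s2) = NOT 0 = 1
s4 = AND(s3, b) = AND(1, 0) = 0
So s4 = 0.

a=0 c=1 d=1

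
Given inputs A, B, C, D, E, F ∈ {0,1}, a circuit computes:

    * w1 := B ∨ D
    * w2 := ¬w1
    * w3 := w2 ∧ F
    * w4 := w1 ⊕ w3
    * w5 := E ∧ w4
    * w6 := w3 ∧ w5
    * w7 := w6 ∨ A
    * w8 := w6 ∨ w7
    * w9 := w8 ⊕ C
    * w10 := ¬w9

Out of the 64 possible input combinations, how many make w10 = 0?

w10 = ¬w9 must be 0, so w9 = 1.
w9 = w8 ⊕ C must be 1, so w8 and C differ.
Enumerating the 64 input combinations, 32 give w10 = 0 and 32 give w10 = 1.

32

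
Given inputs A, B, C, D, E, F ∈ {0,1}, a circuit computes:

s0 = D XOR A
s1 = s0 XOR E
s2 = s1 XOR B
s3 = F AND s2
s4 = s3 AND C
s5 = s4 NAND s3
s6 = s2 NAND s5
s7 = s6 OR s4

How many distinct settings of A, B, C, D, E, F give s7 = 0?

s7 = s6 OR s4 must be 0, so both s6 = 0 and s4 = 0.
s6 = s2 NAND s5 must be 0, so both s2 = 1 and s5 = 1.
Enumerating the 64 input combinations, 24 give s7 = 0 and 40 give s7 = 1.

24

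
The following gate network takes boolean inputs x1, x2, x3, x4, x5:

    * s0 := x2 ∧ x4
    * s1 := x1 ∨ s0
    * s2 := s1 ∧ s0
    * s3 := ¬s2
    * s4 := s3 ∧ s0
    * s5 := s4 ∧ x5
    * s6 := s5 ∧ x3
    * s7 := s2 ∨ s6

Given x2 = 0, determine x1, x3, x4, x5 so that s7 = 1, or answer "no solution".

no solution exists

With x2 = 0 fixed, none of the 16 settings of x1, x3, x4, x5 give s7 = 1.
For example, with x1=0, x3=1, x4=0, x5=1:
s0 = x2 ∧ x4 = 0 ∧ 0 = 0
s1 = x1 ∨ s0 = 0 ∨ 0 = 0
s2 = s1 ∧ s0 = 0 ∧ 0 = 0
s3 = ¬s2 = ¬0 = 1
s4 = s3 ∧ s0 = 1 ∧ 0 = 0
s5 = s4 ∧ x5 = 0 ∧ 1 = 0
s6 = s5 ∧ x3 = 0 ∧ 1 = 0
s7 = s2 ∨ s6 = 0 ∨ 0 = 0
giving s7 = 0 ≠ 1.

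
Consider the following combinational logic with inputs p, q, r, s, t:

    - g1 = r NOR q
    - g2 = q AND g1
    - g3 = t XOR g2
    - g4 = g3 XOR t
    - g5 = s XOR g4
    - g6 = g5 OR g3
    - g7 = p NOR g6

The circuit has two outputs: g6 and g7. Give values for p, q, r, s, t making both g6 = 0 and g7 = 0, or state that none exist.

p=1 q=0 r=1 s=0 t=0

Check with p=1 q=0 r=1 s=0 t=0:
g1 = r NOR q = 1 NOR 0 = 0
g2 = q AND g1 = 0 AND 0 = 0
g3 = t XOR g2 = 0 XOR 0 = 0
g4 = g3 XOR t = 0 XOR 0 = 0
g5 = s XOR g4 = 0 XOR 0 = 0
g6 = g5 OR g3 = 0 OR 0 = 0
g7 = p NOR g6 = 1 NOR 0 = 0
So g6 = 0 and g7 = 0.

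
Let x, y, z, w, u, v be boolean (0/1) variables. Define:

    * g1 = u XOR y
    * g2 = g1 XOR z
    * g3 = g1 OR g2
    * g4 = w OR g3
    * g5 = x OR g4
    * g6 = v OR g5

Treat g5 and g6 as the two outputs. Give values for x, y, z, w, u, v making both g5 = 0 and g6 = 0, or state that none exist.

Check with x=0, y=1, z=0, w=0, u=1, v=0:
g1 = u XOR y = 1 XOR 1 = 0
g2 = g1 XOR z = 0 XOR 0 = 0
g3 = g1 OR g2 = 0 OR 0 = 0
g4 = w OR g3 = 0 OR 0 = 0
g5 = x OR g4 = 0 OR 0 = 0
g6 = v OR g5 = 0 OR 0 = 0
So g5 = 0 and g6 = 0.

x=0, y=1, z=0, w=0, u=1, v=0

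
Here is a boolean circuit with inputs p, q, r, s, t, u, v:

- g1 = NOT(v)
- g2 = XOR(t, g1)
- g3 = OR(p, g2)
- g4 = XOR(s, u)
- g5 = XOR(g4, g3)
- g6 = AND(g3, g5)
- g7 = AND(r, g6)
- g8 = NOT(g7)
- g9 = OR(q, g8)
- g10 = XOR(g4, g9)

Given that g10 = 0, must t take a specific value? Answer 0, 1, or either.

Both values of t occur among assignments with g10 = 0:
  t=0: p=0, q=0, r=0, s=0, t=0, u=1, v=0
  t=1: p=0, q=0, r=0, s=0, t=1, u=1, v=0

either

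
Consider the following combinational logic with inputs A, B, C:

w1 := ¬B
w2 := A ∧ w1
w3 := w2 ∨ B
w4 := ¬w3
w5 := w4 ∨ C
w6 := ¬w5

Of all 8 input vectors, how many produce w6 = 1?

w6 = ¬w5 must be 1, so w5 = 0.
w5 = w4 ∨ C must be 0, so both w4 = 0 and C = 0.
Enumerating the 8 input combinations, 3 give w6 = 1 and 5 give w6 = 0.

3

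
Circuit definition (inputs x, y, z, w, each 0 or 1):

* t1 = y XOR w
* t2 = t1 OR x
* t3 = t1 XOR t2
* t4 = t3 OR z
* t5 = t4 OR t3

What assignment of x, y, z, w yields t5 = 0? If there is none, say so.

t5 = t4 OR t3 must be 0, so both t4 = 0 and t3 = 0.
Check with x=1, y=0, z=0, w=1:
t1 = y XOR w = 0 XOR 1 = 1
t2 = t1 OR x = 1 OR 1 = 1
t3 = t1 XOR t2 = 1 XOR 1 = 0
t4 = t3 OR z = 0 OR 0 = 0
t5 = t4 OR t3 = 0 OR 0 = 0
So t5 = 0 as required.

x=1, y=0, z=0, w=1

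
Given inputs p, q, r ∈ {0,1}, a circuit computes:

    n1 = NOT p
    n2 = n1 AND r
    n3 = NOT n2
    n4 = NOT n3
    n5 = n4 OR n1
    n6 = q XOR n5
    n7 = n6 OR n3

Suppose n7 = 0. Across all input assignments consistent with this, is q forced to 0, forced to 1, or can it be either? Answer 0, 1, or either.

1

n7 = n6 OR n3 must be 0, so both n6 = 0 and n3 = 0.
Every assignment with n7 = 0 has q = 1; there are 1 such assignment(s).
  p=0, q=1, r=1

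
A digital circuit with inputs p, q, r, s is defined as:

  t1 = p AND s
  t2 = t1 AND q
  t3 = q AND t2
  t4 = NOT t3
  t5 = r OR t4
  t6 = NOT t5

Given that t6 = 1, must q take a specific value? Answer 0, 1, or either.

t6 = NOT t5 must be 1, so t5 = 0.
t5 = r OR t4 must be 0, so both r = 0 and t4 = 0.
Every assignment with t6 = 1 has q = 1; there are 1 such assignment(s).
  p=1, q=1, r=0, s=1

1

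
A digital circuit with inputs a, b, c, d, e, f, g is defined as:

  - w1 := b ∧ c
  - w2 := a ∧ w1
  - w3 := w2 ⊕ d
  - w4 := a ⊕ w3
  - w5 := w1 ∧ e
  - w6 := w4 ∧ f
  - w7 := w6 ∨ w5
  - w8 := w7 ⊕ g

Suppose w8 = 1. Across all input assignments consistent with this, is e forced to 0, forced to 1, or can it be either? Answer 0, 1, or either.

either

Both values of e occur among assignments with w8 = 1:
  e=0: a=0, b=0, c=0, d=0, e=0, f=0, g=1
  e=1: a=0, b=0, c=0, d=0, e=1, f=0, g=1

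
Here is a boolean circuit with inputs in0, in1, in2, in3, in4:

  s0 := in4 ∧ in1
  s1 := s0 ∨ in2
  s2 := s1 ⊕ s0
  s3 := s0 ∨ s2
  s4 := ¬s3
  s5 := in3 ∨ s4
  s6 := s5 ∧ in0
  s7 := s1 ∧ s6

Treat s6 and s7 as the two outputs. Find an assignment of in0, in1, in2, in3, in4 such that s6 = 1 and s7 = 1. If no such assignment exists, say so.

in0=1, in1=0, in2=1, in3=1, in4=1

Check with in0=1, in1=0, in2=1, in3=1, in4=1:
s0 = in4 ∧ in1 = 1 ∧ 0 = 0
s1 = s0 ∨ in2 = 0 ∨ 1 = 1
s2 = s1 ⊕ s0 = 1 ⊕ 0 = 1
s3 = s0 ∨ s2 = 0 ∨ 1 = 1
s4 = ¬s3 = ¬1 = 0
s5 = in3 ∨ s4 = 1 ∨ 0 = 1
s6 = s5 ∧ in0 = 1 ∧ 1 = 1
s7 = s1 ∧ s6 = 1 ∧ 1 = 1
So s6 = 1 and s7 = 1.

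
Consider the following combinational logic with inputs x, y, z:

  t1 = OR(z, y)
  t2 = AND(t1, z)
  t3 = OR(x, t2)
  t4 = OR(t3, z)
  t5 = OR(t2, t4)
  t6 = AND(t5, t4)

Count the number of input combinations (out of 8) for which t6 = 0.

2

t6 = AND(t5, t4) must be 0, so at least one of t5, t4 is 0.
Satisfying assignments:
  x=0, y=0, z=0
  x=0, y=1, z=0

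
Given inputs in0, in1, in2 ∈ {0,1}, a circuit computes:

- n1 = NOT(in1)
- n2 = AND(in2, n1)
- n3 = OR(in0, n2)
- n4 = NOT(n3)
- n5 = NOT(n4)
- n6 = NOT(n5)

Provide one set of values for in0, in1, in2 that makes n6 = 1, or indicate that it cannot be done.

in0=0 in1=1 in2=1

Check with in0=0 in1=1 in2=1:
n1 = NOT(in1) = NOT 1 = 0
n2 = AND(in2, n1) = AND(1, 0) = 0
n3 = OR(in0, n2) = OR(0, 0) = 0
n4 = NOT(n3) = NOT 0 = 1
n5 = NOT(n4) = NOT 1 = 0
n6 = NOT(n5) = NOT 0 = 1
So n6 = 1 as required.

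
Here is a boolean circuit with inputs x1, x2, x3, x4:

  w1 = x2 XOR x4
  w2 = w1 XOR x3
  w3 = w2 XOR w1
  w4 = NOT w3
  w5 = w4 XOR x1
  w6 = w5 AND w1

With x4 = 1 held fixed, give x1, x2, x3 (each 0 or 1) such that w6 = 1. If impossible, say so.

Check with x4 = 1 and x1=0, x2=0, x3=0:
w1 = x2 XOR x4 = 0 XOR 1 = 1
w2 = w1 XOR x3 = 1 XOR 0 = 1
w3 = w2 XOR w1 = 1 XOR 1 = 0
w4 = NOT w3 = NOT 0 = 1
w5 = w4 XOR x1 = 1 XOR 0 = 1
w6 = w5 AND w1 = 1 AND 1 = 1
So w6 = 1.

x1=0, x2=0, x3=0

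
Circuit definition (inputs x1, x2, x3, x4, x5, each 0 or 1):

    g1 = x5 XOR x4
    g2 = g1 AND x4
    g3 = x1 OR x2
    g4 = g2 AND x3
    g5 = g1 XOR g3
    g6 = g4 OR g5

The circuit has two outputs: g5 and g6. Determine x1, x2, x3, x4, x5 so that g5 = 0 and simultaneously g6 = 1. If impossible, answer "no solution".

x1=0, x2=1, x3=1, x4=1, x5=0

Check with x1=0, x2=1, x3=1, x4=1, x5=0:
g1 = x5 XOR x4 = 0 XOR 1 = 1
g2 = g1 AND x4 = 1 AND 1 = 1
g3 = x1 OR x2 = 0 OR 1 = 1
g4 = g2 AND x3 = 1 AND 1 = 1
g5 = g1 XOR g3 = 1 XOR 1 = 0
g6 = g4 OR g5 = 1 OR 0 = 1
So g5 = 0 and g6 = 1.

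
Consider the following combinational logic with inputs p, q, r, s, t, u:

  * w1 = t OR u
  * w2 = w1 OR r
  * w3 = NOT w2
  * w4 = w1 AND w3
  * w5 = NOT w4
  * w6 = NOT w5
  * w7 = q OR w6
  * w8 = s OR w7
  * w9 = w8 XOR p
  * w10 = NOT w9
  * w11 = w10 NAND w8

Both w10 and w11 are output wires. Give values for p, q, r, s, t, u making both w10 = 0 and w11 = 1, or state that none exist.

p=0, q=1, r=1, s=0, t=1, u=1

Check with p=0, q=1, r=1, s=0, t=1, u=1:
w1 = t OR u = 1 OR 1 = 1
w2 = w1 OR r = 1 OR 1 = 1
w3 = NOT w2 = NOT 1 = 0
w4 = w1 AND w3 = 1 AND 0 = 0
w5 = NOT w4 = NOT 0 = 1
w6 = NOT w5 = NOT 1 = 0
w7 = q OR w6 = 1 OR 0 = 1
w8 = s OR w7 = 0 OR 1 = 1
w9 = w8 XOR p = 1 XOR 0 = 1
w10 = NOT w9 = NOT 1 = 0
w11 = w10 NAND w8 = 0 NAND 1 = 1
So w10 = 0 and w11 = 1.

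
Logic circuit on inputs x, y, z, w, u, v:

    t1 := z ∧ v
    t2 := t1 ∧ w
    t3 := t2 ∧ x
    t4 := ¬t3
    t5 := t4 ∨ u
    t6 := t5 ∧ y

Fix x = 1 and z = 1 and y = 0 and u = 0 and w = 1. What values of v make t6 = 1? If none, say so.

With x = 1 and z = 1 and y = 0 and u = 0 and w = 1 fixed, none of the 2 settings of v give t6 = 1.
For example, with v=0:
t1 = z ∧ v = 1 ∧ 0 = 0
t2 = t1 ∧ w = 0 ∧ 1 = 0
t3 = t2 ∧ x = 0 ∧ 1 = 0
t4 = ¬t3 = ¬0 = 1
t5 = t4 ∨ u = 1 ∨ 0 = 1
t6 = t5 ∧ y = 1 ∧ 0 = 0
giving t6 = 0 ≠ 1.

no solution exists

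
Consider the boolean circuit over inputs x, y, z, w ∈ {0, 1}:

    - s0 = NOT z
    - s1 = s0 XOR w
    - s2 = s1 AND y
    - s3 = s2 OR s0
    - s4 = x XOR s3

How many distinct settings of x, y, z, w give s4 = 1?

8

s4 = x XOR s3 must be 1, so x and s3 differ.
Enumerating the 16 input combinations, 8 give s4 = 1 and 8 give s4 = 0.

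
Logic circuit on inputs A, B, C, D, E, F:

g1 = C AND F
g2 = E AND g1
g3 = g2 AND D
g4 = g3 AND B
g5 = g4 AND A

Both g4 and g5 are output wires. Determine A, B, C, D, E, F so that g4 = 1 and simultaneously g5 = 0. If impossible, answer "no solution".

Check with A=0, B=1, C=1, D=1, E=1, F=1:
g1 = C AND F = 1 AND 1 = 1
g2 = E AND g1 = 1 AND 1 = 1
g3 = g2 AND D = 1 AND 1 = 1
g4 = g3 AND B = 1 AND 1 = 1
g5 = g4 AND A = 1 AND 0 = 0
So g4 = 1 and g5 = 0.

A=0, B=1, C=1, D=1, E=1, F=1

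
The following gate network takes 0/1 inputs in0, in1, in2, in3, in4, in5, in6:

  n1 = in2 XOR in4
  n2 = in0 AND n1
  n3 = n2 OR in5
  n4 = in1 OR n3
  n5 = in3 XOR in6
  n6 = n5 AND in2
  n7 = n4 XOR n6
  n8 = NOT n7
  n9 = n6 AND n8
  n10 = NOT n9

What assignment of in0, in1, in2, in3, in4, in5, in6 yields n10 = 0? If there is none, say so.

n10 = NOT n9 must be 0, so n9 = 1.
n9 = n6 AND n8 must be 1, so both n6 = 1 and n8 = 1.
n6 = n5 AND in2 must be 1, so both n5 = 1 and in2 = 1.
Check with in0=0, in1=1, in2=1, in3=1, in4=1, in5=0, in6=0:
n1 = in2 XOR in4 = 1 XOR 1 = 0
n2 = in0 AND n1 = 0 AND 0 = 0
n3 = n2 OR in5 = 0 OR 0 = 0
n4 = in1 OR n3 = 1 OR 0 = 1
n5 = in3 XOR in6 = 1 XOR 0 = 1
n6 = n5 AND in2 = 1 AND 1 = 1
n7 = n4 XOR n6 = 1 XOR 1 = 0
n8 = NOT n7 = NOT 0 = 1
n9 = n6 AND n8 = 1 AND 1 = 1
n10 = NOT n9 = NOT 1 = 0
So n10 = 0 as required.

in0=0, in1=1, in2=1, in3=1, in4=1, in5=0, in6=0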